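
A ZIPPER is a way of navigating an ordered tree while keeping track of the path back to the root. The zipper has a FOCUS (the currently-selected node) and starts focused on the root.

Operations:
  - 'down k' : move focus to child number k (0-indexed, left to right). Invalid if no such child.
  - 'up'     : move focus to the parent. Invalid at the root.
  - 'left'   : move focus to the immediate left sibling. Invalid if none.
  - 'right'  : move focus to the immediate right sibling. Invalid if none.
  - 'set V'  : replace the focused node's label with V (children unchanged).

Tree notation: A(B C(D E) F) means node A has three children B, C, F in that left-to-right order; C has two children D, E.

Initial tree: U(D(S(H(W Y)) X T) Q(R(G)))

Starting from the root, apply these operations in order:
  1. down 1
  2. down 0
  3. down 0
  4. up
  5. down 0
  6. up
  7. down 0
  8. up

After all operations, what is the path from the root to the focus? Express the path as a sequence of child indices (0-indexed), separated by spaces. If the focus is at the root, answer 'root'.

Answer: 1 0

Derivation:
Step 1 (down 1): focus=Q path=1 depth=1 children=['R'] left=['D'] right=[] parent=U
Step 2 (down 0): focus=R path=1/0 depth=2 children=['G'] left=[] right=[] parent=Q
Step 3 (down 0): focus=G path=1/0/0 depth=3 children=[] left=[] right=[] parent=R
Step 4 (up): focus=R path=1/0 depth=2 children=['G'] left=[] right=[] parent=Q
Step 5 (down 0): focus=G path=1/0/0 depth=3 children=[] left=[] right=[] parent=R
Step 6 (up): focus=R path=1/0 depth=2 children=['G'] left=[] right=[] parent=Q
Step 7 (down 0): focus=G path=1/0/0 depth=3 children=[] left=[] right=[] parent=R
Step 8 (up): focus=R path=1/0 depth=2 children=['G'] left=[] right=[] parent=Q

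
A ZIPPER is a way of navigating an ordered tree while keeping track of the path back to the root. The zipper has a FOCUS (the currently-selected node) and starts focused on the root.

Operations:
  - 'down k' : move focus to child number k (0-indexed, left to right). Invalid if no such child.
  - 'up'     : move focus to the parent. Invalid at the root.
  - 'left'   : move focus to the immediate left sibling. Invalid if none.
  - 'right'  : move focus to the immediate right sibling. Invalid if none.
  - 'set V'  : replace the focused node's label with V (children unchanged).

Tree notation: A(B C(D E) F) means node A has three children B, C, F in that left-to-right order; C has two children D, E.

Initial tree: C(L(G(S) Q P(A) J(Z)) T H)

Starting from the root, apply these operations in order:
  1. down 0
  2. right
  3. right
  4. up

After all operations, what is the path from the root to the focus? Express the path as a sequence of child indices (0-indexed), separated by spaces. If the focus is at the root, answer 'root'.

Answer: root

Derivation:
Step 1 (down 0): focus=L path=0 depth=1 children=['G', 'Q', 'P', 'J'] left=[] right=['T', 'H'] parent=C
Step 2 (right): focus=T path=1 depth=1 children=[] left=['L'] right=['H'] parent=C
Step 3 (right): focus=H path=2 depth=1 children=[] left=['L', 'T'] right=[] parent=C
Step 4 (up): focus=C path=root depth=0 children=['L', 'T', 'H'] (at root)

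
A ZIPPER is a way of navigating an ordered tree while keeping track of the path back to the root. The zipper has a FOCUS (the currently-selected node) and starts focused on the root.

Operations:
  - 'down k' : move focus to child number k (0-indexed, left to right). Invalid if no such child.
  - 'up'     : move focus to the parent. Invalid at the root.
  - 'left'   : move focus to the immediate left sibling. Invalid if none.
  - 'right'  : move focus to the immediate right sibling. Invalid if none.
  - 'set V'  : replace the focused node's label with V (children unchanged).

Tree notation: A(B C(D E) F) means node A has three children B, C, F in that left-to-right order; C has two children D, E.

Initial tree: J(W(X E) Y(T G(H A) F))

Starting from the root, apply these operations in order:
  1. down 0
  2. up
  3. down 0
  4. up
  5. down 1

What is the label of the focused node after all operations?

Step 1 (down 0): focus=W path=0 depth=1 children=['X', 'E'] left=[] right=['Y'] parent=J
Step 2 (up): focus=J path=root depth=0 children=['W', 'Y'] (at root)
Step 3 (down 0): focus=W path=0 depth=1 children=['X', 'E'] left=[] right=['Y'] parent=J
Step 4 (up): focus=J path=root depth=0 children=['W', 'Y'] (at root)
Step 5 (down 1): focus=Y path=1 depth=1 children=['T', 'G', 'F'] left=['W'] right=[] parent=J

Answer: Y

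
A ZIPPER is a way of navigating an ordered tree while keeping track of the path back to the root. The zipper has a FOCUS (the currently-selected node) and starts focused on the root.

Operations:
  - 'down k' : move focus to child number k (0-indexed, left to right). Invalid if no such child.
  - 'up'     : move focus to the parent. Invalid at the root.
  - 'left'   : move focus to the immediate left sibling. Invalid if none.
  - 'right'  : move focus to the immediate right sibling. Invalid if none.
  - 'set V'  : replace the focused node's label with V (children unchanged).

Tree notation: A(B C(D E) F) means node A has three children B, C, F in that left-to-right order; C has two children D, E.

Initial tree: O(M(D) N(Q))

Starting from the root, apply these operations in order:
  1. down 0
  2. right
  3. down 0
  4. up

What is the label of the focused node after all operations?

Step 1 (down 0): focus=M path=0 depth=1 children=['D'] left=[] right=['N'] parent=O
Step 2 (right): focus=N path=1 depth=1 children=['Q'] left=['M'] right=[] parent=O
Step 3 (down 0): focus=Q path=1/0 depth=2 children=[] left=[] right=[] parent=N
Step 4 (up): focus=N path=1 depth=1 children=['Q'] left=['M'] right=[] parent=O

Answer: N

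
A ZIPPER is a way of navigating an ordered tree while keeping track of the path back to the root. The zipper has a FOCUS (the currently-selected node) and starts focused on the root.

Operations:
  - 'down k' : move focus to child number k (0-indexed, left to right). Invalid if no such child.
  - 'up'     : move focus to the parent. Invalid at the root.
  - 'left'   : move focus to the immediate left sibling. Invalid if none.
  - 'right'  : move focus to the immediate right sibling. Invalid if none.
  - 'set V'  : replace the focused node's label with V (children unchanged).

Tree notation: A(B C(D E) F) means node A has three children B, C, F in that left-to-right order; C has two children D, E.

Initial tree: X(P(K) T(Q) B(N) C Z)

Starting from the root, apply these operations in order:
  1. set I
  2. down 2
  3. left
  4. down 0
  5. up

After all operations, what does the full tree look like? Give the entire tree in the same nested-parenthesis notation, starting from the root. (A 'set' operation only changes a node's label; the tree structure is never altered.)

Answer: I(P(K) T(Q) B(N) C Z)

Derivation:
Step 1 (set I): focus=I path=root depth=0 children=['P', 'T', 'B', 'C', 'Z'] (at root)
Step 2 (down 2): focus=B path=2 depth=1 children=['N'] left=['P', 'T'] right=['C', 'Z'] parent=I
Step 3 (left): focus=T path=1 depth=1 children=['Q'] left=['P'] right=['B', 'C', 'Z'] parent=I
Step 4 (down 0): focus=Q path=1/0 depth=2 children=[] left=[] right=[] parent=T
Step 5 (up): focus=T path=1 depth=1 children=['Q'] left=['P'] right=['B', 'C', 'Z'] parent=I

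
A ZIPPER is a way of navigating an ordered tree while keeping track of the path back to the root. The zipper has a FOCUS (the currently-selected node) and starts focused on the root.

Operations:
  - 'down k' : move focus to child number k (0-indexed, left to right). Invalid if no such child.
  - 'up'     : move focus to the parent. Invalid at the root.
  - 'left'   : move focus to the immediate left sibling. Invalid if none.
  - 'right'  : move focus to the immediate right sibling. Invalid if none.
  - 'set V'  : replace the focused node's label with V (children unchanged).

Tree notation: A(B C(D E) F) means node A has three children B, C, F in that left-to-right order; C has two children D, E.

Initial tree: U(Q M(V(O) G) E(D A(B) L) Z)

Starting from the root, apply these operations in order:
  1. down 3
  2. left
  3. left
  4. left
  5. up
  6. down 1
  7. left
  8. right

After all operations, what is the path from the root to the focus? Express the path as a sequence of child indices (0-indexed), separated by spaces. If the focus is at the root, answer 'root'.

Step 1 (down 3): focus=Z path=3 depth=1 children=[] left=['Q', 'M', 'E'] right=[] parent=U
Step 2 (left): focus=E path=2 depth=1 children=['D', 'A', 'L'] left=['Q', 'M'] right=['Z'] parent=U
Step 3 (left): focus=M path=1 depth=1 children=['V', 'G'] left=['Q'] right=['E', 'Z'] parent=U
Step 4 (left): focus=Q path=0 depth=1 children=[] left=[] right=['M', 'E', 'Z'] parent=U
Step 5 (up): focus=U path=root depth=0 children=['Q', 'M', 'E', 'Z'] (at root)
Step 6 (down 1): focus=M path=1 depth=1 children=['V', 'G'] left=['Q'] right=['E', 'Z'] parent=U
Step 7 (left): focus=Q path=0 depth=1 children=[] left=[] right=['M', 'E', 'Z'] parent=U
Step 8 (right): focus=M path=1 depth=1 children=['V', 'G'] left=['Q'] right=['E', 'Z'] parent=U

Answer: 1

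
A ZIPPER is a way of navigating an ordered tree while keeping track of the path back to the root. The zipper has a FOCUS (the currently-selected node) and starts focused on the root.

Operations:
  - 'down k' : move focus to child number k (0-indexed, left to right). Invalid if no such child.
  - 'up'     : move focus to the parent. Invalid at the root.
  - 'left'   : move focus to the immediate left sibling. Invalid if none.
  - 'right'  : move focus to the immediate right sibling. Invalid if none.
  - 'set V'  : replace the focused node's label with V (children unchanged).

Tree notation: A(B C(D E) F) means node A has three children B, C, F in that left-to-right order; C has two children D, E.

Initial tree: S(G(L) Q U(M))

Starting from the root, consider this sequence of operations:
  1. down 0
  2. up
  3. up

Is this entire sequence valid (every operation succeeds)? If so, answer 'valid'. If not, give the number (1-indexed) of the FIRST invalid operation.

Answer: 3

Derivation:
Step 1 (down 0): focus=G path=0 depth=1 children=['L'] left=[] right=['Q', 'U'] parent=S
Step 2 (up): focus=S path=root depth=0 children=['G', 'Q', 'U'] (at root)
Step 3 (up): INVALID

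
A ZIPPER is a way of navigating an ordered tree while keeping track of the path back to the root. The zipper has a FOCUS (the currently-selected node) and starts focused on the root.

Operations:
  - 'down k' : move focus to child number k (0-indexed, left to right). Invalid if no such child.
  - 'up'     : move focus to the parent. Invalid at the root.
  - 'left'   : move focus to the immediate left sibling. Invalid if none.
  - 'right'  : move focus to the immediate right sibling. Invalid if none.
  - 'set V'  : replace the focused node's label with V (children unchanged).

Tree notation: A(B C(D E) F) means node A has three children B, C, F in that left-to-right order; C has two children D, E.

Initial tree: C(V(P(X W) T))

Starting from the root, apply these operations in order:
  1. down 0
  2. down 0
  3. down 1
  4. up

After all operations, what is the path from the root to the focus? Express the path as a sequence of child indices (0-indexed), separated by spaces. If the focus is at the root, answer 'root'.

Answer: 0 0

Derivation:
Step 1 (down 0): focus=V path=0 depth=1 children=['P', 'T'] left=[] right=[] parent=C
Step 2 (down 0): focus=P path=0/0 depth=2 children=['X', 'W'] left=[] right=['T'] parent=V
Step 3 (down 1): focus=W path=0/0/1 depth=3 children=[] left=['X'] right=[] parent=P
Step 4 (up): focus=P path=0/0 depth=2 children=['X', 'W'] left=[] right=['T'] parent=V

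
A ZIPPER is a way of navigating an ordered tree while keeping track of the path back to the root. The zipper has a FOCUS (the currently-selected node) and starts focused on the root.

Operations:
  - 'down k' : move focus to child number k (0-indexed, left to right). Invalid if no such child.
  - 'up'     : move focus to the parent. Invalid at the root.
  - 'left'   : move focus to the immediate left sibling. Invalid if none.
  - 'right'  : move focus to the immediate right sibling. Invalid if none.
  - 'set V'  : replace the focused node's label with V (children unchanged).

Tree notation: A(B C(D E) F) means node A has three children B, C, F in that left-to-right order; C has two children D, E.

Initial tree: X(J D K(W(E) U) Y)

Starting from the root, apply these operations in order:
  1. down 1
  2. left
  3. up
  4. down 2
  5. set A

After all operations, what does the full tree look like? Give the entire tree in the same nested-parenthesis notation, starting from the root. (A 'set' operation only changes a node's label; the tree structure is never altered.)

Answer: X(J D A(W(E) U) Y)

Derivation:
Step 1 (down 1): focus=D path=1 depth=1 children=[] left=['J'] right=['K', 'Y'] parent=X
Step 2 (left): focus=J path=0 depth=1 children=[] left=[] right=['D', 'K', 'Y'] parent=X
Step 3 (up): focus=X path=root depth=0 children=['J', 'D', 'K', 'Y'] (at root)
Step 4 (down 2): focus=K path=2 depth=1 children=['W', 'U'] left=['J', 'D'] right=['Y'] parent=X
Step 5 (set A): focus=A path=2 depth=1 children=['W', 'U'] left=['J', 'D'] right=['Y'] parent=X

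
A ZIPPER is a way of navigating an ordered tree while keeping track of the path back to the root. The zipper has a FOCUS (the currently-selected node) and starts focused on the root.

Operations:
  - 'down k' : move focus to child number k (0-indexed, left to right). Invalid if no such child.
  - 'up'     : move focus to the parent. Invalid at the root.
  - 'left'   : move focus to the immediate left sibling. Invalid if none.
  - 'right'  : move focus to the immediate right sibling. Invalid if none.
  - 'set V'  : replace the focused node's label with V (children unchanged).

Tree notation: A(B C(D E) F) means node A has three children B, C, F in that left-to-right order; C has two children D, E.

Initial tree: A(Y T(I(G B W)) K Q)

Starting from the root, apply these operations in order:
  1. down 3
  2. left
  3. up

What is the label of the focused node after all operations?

Answer: A

Derivation:
Step 1 (down 3): focus=Q path=3 depth=1 children=[] left=['Y', 'T', 'K'] right=[] parent=A
Step 2 (left): focus=K path=2 depth=1 children=[] left=['Y', 'T'] right=['Q'] parent=A
Step 3 (up): focus=A path=root depth=0 children=['Y', 'T', 'K', 'Q'] (at root)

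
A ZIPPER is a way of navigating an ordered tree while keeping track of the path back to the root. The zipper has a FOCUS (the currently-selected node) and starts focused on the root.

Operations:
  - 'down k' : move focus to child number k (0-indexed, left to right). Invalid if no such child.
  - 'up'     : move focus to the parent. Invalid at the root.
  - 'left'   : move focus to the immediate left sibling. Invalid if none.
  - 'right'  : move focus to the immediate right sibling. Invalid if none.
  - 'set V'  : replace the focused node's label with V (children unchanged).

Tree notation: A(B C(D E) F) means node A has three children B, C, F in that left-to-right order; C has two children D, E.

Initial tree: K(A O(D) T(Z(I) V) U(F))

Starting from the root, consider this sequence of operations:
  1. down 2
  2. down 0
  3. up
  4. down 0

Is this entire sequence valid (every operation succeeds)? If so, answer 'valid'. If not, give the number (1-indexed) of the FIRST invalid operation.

Answer: valid

Derivation:
Step 1 (down 2): focus=T path=2 depth=1 children=['Z', 'V'] left=['A', 'O'] right=['U'] parent=K
Step 2 (down 0): focus=Z path=2/0 depth=2 children=['I'] left=[] right=['V'] parent=T
Step 3 (up): focus=T path=2 depth=1 children=['Z', 'V'] left=['A', 'O'] right=['U'] parent=K
Step 4 (down 0): focus=Z path=2/0 depth=2 children=['I'] left=[] right=['V'] parent=T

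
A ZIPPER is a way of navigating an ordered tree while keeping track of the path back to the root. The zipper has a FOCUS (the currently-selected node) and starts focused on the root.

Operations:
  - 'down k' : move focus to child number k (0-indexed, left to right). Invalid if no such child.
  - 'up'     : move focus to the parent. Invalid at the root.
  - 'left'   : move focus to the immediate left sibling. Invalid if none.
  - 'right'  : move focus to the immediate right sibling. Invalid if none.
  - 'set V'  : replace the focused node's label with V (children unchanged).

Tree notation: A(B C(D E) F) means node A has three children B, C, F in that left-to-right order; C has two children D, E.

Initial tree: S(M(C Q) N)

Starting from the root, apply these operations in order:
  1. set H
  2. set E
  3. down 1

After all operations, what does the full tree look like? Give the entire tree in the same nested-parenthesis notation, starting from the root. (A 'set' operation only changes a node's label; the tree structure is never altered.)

Answer: E(M(C Q) N)

Derivation:
Step 1 (set H): focus=H path=root depth=0 children=['M', 'N'] (at root)
Step 2 (set E): focus=E path=root depth=0 children=['M', 'N'] (at root)
Step 3 (down 1): focus=N path=1 depth=1 children=[] left=['M'] right=[] parent=E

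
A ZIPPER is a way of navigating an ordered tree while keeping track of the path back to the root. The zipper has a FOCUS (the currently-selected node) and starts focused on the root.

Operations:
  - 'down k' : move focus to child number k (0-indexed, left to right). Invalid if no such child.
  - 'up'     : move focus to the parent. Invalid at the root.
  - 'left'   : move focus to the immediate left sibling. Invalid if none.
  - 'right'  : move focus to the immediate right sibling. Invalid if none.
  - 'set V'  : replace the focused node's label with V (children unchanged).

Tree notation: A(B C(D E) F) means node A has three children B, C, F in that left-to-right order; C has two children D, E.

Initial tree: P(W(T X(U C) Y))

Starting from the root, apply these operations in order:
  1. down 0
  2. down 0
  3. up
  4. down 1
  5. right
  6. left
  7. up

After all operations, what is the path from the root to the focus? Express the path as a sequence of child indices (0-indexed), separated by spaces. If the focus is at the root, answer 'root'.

Step 1 (down 0): focus=W path=0 depth=1 children=['T', 'X', 'Y'] left=[] right=[] parent=P
Step 2 (down 0): focus=T path=0/0 depth=2 children=[] left=[] right=['X', 'Y'] parent=W
Step 3 (up): focus=W path=0 depth=1 children=['T', 'X', 'Y'] left=[] right=[] parent=P
Step 4 (down 1): focus=X path=0/1 depth=2 children=['U', 'C'] left=['T'] right=['Y'] parent=W
Step 5 (right): focus=Y path=0/2 depth=2 children=[] left=['T', 'X'] right=[] parent=W
Step 6 (left): focus=X path=0/1 depth=2 children=['U', 'C'] left=['T'] right=['Y'] parent=W
Step 7 (up): focus=W path=0 depth=1 children=['T', 'X', 'Y'] left=[] right=[] parent=P

Answer: 0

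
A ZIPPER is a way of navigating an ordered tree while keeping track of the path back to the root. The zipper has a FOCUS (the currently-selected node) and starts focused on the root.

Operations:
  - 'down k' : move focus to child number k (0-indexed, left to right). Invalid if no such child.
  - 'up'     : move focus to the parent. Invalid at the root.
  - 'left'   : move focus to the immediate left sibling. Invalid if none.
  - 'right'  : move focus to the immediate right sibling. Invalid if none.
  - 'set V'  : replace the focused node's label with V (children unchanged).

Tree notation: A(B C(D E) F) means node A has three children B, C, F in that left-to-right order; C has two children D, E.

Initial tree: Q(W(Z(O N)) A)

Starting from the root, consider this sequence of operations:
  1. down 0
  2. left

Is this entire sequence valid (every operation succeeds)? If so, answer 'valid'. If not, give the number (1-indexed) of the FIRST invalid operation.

Answer: 2

Derivation:
Step 1 (down 0): focus=W path=0 depth=1 children=['Z'] left=[] right=['A'] parent=Q
Step 2 (left): INVALID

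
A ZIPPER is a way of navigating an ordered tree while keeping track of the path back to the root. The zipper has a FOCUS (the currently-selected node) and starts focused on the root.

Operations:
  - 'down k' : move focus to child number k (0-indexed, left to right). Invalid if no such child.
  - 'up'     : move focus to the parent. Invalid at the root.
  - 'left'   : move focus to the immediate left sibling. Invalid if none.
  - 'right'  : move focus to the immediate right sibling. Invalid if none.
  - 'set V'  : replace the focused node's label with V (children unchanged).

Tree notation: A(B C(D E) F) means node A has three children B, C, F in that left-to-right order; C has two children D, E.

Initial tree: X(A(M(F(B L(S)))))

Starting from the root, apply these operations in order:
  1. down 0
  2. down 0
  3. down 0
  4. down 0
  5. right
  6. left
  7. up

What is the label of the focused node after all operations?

Step 1 (down 0): focus=A path=0 depth=1 children=['M'] left=[] right=[] parent=X
Step 2 (down 0): focus=M path=0/0 depth=2 children=['F'] left=[] right=[] parent=A
Step 3 (down 0): focus=F path=0/0/0 depth=3 children=['B', 'L'] left=[] right=[] parent=M
Step 4 (down 0): focus=B path=0/0/0/0 depth=4 children=[] left=[] right=['L'] parent=F
Step 5 (right): focus=L path=0/0/0/1 depth=4 children=['S'] left=['B'] right=[] parent=F
Step 6 (left): focus=B path=0/0/0/0 depth=4 children=[] left=[] right=['L'] parent=F
Step 7 (up): focus=F path=0/0/0 depth=3 children=['B', 'L'] left=[] right=[] parent=M

Answer: F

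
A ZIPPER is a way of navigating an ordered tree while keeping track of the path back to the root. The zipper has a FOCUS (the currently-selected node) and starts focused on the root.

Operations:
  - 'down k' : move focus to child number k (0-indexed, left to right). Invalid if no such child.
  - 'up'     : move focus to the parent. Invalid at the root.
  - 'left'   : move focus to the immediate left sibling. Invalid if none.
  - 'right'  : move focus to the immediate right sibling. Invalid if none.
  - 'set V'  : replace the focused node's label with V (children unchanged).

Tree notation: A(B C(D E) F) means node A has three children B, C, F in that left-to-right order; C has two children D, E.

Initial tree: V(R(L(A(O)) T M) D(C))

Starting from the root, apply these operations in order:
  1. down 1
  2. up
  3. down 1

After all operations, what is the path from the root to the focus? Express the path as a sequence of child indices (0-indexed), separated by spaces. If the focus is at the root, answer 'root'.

Step 1 (down 1): focus=D path=1 depth=1 children=['C'] left=['R'] right=[] parent=V
Step 2 (up): focus=V path=root depth=0 children=['R', 'D'] (at root)
Step 3 (down 1): focus=D path=1 depth=1 children=['C'] left=['R'] right=[] parent=V

Answer: 1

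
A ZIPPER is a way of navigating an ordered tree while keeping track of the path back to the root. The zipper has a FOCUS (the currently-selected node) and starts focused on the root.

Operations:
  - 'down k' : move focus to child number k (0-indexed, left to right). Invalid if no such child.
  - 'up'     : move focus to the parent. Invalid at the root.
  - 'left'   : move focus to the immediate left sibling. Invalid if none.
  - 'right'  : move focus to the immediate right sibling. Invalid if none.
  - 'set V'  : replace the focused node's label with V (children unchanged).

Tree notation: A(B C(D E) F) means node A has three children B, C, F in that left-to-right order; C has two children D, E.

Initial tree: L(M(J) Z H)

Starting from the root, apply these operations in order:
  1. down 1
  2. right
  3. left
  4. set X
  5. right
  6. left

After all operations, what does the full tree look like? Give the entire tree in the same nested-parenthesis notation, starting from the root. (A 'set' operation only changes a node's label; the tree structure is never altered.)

Answer: L(M(J) X H)

Derivation:
Step 1 (down 1): focus=Z path=1 depth=1 children=[] left=['M'] right=['H'] parent=L
Step 2 (right): focus=H path=2 depth=1 children=[] left=['M', 'Z'] right=[] parent=L
Step 3 (left): focus=Z path=1 depth=1 children=[] left=['M'] right=['H'] parent=L
Step 4 (set X): focus=X path=1 depth=1 children=[] left=['M'] right=['H'] parent=L
Step 5 (right): focus=H path=2 depth=1 children=[] left=['M', 'X'] right=[] parent=L
Step 6 (left): focus=X path=1 depth=1 children=[] left=['M'] right=['H'] parent=L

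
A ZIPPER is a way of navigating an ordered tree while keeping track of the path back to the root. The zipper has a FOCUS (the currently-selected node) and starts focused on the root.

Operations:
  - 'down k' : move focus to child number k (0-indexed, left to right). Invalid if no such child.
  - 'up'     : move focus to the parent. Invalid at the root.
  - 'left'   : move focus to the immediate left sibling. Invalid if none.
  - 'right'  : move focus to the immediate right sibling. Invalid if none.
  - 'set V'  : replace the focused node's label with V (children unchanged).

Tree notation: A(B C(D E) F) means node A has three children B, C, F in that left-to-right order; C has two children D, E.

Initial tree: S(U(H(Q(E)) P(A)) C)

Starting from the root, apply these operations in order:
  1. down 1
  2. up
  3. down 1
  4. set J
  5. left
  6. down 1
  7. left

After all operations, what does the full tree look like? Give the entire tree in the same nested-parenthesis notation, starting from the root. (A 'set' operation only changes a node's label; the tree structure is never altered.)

Step 1 (down 1): focus=C path=1 depth=1 children=[] left=['U'] right=[] parent=S
Step 2 (up): focus=S path=root depth=0 children=['U', 'C'] (at root)
Step 3 (down 1): focus=C path=1 depth=1 children=[] left=['U'] right=[] parent=S
Step 4 (set J): focus=J path=1 depth=1 children=[] left=['U'] right=[] parent=S
Step 5 (left): focus=U path=0 depth=1 children=['H', 'P'] left=[] right=['J'] parent=S
Step 6 (down 1): focus=P path=0/1 depth=2 children=['A'] left=['H'] right=[] parent=U
Step 7 (left): focus=H path=0/0 depth=2 children=['Q'] left=[] right=['P'] parent=U

Answer: S(U(H(Q(E)) P(A)) J)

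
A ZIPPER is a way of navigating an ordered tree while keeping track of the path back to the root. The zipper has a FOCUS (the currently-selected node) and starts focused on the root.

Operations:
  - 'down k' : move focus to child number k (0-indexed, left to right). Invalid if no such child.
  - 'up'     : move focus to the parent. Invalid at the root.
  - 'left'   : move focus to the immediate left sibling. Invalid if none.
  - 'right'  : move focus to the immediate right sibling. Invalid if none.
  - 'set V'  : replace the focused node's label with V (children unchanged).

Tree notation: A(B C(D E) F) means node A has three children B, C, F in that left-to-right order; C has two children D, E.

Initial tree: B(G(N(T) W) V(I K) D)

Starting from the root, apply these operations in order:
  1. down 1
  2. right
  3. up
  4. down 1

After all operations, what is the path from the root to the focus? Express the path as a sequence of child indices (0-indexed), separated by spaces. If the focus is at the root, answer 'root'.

Step 1 (down 1): focus=V path=1 depth=1 children=['I', 'K'] left=['G'] right=['D'] parent=B
Step 2 (right): focus=D path=2 depth=1 children=[] left=['G', 'V'] right=[] parent=B
Step 3 (up): focus=B path=root depth=0 children=['G', 'V', 'D'] (at root)
Step 4 (down 1): focus=V path=1 depth=1 children=['I', 'K'] left=['G'] right=['D'] parent=B

Answer: 1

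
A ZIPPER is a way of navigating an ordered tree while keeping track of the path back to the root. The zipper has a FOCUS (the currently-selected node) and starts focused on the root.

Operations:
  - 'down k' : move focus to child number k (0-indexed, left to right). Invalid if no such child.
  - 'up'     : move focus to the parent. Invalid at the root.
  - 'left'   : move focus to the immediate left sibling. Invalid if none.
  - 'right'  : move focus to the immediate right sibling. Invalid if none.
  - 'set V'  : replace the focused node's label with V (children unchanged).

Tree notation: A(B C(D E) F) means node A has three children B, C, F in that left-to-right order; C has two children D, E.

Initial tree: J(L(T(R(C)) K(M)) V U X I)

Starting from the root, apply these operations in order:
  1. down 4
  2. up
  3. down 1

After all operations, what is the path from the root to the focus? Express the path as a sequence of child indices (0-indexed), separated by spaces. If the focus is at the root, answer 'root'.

Step 1 (down 4): focus=I path=4 depth=1 children=[] left=['L', 'V', 'U', 'X'] right=[] parent=J
Step 2 (up): focus=J path=root depth=0 children=['L', 'V', 'U', 'X', 'I'] (at root)
Step 3 (down 1): focus=V path=1 depth=1 children=[] left=['L'] right=['U', 'X', 'I'] parent=J

Answer: 1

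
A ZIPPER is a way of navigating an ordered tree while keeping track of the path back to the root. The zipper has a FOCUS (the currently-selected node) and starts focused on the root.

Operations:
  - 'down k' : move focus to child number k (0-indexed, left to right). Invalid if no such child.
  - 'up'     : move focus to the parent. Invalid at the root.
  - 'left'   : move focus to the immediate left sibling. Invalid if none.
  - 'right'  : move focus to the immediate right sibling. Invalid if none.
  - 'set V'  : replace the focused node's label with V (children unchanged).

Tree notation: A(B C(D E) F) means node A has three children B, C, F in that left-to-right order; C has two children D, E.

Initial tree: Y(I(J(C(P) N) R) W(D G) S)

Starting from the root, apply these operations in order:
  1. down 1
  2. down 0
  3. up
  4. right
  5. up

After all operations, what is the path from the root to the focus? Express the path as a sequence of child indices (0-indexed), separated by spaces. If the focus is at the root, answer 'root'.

Step 1 (down 1): focus=W path=1 depth=1 children=['D', 'G'] left=['I'] right=['S'] parent=Y
Step 2 (down 0): focus=D path=1/0 depth=2 children=[] left=[] right=['G'] parent=W
Step 3 (up): focus=W path=1 depth=1 children=['D', 'G'] left=['I'] right=['S'] parent=Y
Step 4 (right): focus=S path=2 depth=1 children=[] left=['I', 'W'] right=[] parent=Y
Step 5 (up): focus=Y path=root depth=0 children=['I', 'W', 'S'] (at root)

Answer: root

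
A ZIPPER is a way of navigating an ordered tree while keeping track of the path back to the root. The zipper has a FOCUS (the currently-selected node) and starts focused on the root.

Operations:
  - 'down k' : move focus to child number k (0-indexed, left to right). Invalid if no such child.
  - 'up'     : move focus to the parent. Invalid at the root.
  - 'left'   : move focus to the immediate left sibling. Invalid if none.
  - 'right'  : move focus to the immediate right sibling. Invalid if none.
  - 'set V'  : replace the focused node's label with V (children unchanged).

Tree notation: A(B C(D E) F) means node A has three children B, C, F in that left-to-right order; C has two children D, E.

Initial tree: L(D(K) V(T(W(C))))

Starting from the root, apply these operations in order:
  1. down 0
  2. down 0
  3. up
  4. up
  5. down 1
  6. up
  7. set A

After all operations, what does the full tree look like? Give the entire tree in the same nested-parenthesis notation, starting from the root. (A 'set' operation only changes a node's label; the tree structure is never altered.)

Step 1 (down 0): focus=D path=0 depth=1 children=['K'] left=[] right=['V'] parent=L
Step 2 (down 0): focus=K path=0/0 depth=2 children=[] left=[] right=[] parent=D
Step 3 (up): focus=D path=0 depth=1 children=['K'] left=[] right=['V'] parent=L
Step 4 (up): focus=L path=root depth=0 children=['D', 'V'] (at root)
Step 5 (down 1): focus=V path=1 depth=1 children=['T'] left=['D'] right=[] parent=L
Step 6 (up): focus=L path=root depth=0 children=['D', 'V'] (at root)
Step 7 (set A): focus=A path=root depth=0 children=['D', 'V'] (at root)

Answer: A(D(K) V(T(W(C))))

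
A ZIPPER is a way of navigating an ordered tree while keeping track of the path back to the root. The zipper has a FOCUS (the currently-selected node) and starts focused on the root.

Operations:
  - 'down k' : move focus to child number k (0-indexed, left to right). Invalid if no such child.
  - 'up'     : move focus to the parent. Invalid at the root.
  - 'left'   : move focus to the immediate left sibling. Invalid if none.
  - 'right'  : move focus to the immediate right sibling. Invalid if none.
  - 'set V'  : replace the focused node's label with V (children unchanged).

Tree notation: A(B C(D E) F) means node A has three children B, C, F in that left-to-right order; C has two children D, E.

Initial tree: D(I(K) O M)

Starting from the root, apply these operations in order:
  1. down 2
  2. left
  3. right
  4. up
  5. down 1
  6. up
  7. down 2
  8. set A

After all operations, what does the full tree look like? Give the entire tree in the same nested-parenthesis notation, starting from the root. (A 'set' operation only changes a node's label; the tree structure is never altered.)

Answer: D(I(K) O A)

Derivation:
Step 1 (down 2): focus=M path=2 depth=1 children=[] left=['I', 'O'] right=[] parent=D
Step 2 (left): focus=O path=1 depth=1 children=[] left=['I'] right=['M'] parent=D
Step 3 (right): focus=M path=2 depth=1 children=[] left=['I', 'O'] right=[] parent=D
Step 4 (up): focus=D path=root depth=0 children=['I', 'O', 'M'] (at root)
Step 5 (down 1): focus=O path=1 depth=1 children=[] left=['I'] right=['M'] parent=D
Step 6 (up): focus=D path=root depth=0 children=['I', 'O', 'M'] (at root)
Step 7 (down 2): focus=M path=2 depth=1 children=[] left=['I', 'O'] right=[] parent=D
Step 8 (set A): focus=A path=2 depth=1 children=[] left=['I', 'O'] right=[] parent=D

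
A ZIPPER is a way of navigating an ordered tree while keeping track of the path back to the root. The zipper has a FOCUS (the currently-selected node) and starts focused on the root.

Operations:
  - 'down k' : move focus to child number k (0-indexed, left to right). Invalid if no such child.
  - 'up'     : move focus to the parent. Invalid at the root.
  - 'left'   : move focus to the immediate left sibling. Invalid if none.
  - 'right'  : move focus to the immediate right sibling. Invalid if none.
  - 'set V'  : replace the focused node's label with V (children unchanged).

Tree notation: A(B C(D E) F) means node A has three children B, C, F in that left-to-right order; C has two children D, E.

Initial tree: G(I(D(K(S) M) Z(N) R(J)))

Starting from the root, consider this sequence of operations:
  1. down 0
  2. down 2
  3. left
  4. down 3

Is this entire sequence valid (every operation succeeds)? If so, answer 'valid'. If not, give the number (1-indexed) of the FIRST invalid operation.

Step 1 (down 0): focus=I path=0 depth=1 children=['D', 'Z', 'R'] left=[] right=[] parent=G
Step 2 (down 2): focus=R path=0/2 depth=2 children=['J'] left=['D', 'Z'] right=[] parent=I
Step 3 (left): focus=Z path=0/1 depth=2 children=['N'] left=['D'] right=['R'] parent=I
Step 4 (down 3): INVALID

Answer: 4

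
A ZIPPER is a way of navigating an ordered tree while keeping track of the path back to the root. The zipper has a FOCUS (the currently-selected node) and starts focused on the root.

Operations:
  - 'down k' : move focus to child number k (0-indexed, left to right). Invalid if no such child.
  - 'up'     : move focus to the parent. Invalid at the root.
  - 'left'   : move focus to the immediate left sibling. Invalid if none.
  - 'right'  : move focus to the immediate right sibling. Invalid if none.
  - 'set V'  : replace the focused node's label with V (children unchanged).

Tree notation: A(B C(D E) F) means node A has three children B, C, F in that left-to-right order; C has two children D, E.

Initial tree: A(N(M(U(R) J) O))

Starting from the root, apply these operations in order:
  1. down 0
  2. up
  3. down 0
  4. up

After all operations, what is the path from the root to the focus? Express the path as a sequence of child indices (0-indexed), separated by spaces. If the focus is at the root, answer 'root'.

Answer: root

Derivation:
Step 1 (down 0): focus=N path=0 depth=1 children=['M', 'O'] left=[] right=[] parent=A
Step 2 (up): focus=A path=root depth=0 children=['N'] (at root)
Step 3 (down 0): focus=N path=0 depth=1 children=['M', 'O'] left=[] right=[] parent=A
Step 4 (up): focus=A path=root depth=0 children=['N'] (at root)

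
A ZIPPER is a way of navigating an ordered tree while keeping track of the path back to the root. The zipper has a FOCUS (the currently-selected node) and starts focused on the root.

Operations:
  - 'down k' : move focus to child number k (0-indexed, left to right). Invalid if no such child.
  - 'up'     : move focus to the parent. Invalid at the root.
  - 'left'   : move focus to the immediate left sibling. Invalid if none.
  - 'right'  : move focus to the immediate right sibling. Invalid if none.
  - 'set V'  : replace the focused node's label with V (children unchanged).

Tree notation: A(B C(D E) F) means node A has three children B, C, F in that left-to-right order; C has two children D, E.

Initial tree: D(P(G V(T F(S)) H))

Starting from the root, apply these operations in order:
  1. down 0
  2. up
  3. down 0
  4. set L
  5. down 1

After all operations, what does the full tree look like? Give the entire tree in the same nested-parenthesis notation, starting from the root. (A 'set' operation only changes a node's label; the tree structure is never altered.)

Answer: D(L(G V(T F(S)) H))

Derivation:
Step 1 (down 0): focus=P path=0 depth=1 children=['G', 'V', 'H'] left=[] right=[] parent=D
Step 2 (up): focus=D path=root depth=0 children=['P'] (at root)
Step 3 (down 0): focus=P path=0 depth=1 children=['G', 'V', 'H'] left=[] right=[] parent=D
Step 4 (set L): focus=L path=0 depth=1 children=['G', 'V', 'H'] left=[] right=[] parent=D
Step 5 (down 1): focus=V path=0/1 depth=2 children=['T', 'F'] left=['G'] right=['H'] parent=L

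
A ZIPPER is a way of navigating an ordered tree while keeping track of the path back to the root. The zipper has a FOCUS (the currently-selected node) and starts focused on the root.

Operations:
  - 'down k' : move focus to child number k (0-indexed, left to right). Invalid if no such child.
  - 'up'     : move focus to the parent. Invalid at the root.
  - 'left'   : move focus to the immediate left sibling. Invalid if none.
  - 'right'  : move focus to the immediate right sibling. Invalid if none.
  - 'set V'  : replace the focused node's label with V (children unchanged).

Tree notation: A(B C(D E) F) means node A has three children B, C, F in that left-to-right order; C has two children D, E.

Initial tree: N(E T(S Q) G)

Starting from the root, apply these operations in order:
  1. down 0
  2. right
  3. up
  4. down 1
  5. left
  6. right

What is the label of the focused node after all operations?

Answer: T

Derivation:
Step 1 (down 0): focus=E path=0 depth=1 children=[] left=[] right=['T', 'G'] parent=N
Step 2 (right): focus=T path=1 depth=1 children=['S', 'Q'] left=['E'] right=['G'] parent=N
Step 3 (up): focus=N path=root depth=0 children=['E', 'T', 'G'] (at root)
Step 4 (down 1): focus=T path=1 depth=1 children=['S', 'Q'] left=['E'] right=['G'] parent=N
Step 5 (left): focus=E path=0 depth=1 children=[] left=[] right=['T', 'G'] parent=N
Step 6 (right): focus=T path=1 depth=1 children=['S', 'Q'] left=['E'] right=['G'] parent=N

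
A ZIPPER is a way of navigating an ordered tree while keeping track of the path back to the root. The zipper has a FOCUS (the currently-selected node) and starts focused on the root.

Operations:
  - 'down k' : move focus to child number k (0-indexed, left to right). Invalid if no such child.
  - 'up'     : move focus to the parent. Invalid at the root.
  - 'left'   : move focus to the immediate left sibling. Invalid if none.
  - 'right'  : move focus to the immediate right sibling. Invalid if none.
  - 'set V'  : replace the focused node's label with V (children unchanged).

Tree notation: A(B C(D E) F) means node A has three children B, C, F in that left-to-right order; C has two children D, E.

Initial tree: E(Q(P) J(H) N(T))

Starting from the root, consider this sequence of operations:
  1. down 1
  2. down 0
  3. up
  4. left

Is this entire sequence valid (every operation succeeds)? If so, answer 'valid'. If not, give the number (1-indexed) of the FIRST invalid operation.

Answer: valid

Derivation:
Step 1 (down 1): focus=J path=1 depth=1 children=['H'] left=['Q'] right=['N'] parent=E
Step 2 (down 0): focus=H path=1/0 depth=2 children=[] left=[] right=[] parent=J
Step 3 (up): focus=J path=1 depth=1 children=['H'] left=['Q'] right=['N'] parent=E
Step 4 (left): focus=Q path=0 depth=1 children=['P'] left=[] right=['J', 'N'] parent=E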